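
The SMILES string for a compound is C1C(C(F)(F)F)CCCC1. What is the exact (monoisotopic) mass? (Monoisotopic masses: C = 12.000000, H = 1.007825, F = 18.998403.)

Atom tally by fragment:
  cyclohexane ring core → C:6 H:12
  (− 1 ring H displaced by substituents)
  + CF3 → C:1 F:3
Element totals:
  C: 7
  H: 11
  F: 3
Molecular formula: C7H11F3.
  M = 7(12.0) + 11(1.007825) + 3(18.998403)
    = 84.000000 + 11.086075 + 56.995209 = 152.081284

152.0813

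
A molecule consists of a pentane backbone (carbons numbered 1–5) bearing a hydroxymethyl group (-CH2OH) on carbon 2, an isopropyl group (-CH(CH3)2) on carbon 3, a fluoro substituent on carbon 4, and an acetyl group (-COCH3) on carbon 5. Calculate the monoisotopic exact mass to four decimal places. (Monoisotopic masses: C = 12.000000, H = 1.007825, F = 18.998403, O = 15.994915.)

Atom tally by fragment:
  CH3 → C:1 H:3
  CH(CH2OH) → C:2 H:4 O:1
  CH(CH(CH3)2) → C:4 H:8
  CH(F) → C:1 H:1 F:1
  CH2COCH3 → C:3 H:5 O:1
Element totals:
  C: 11
  H: 21
  F: 1
  O: 2
Molecular formula: C11H21FO2.
  M = 11(12.0) + 21(1.007825) + 18.998403 + 2(15.994915)
    = 132.000000 + 21.164325 + 18.998403 + 31.989830 = 204.152558

204.1526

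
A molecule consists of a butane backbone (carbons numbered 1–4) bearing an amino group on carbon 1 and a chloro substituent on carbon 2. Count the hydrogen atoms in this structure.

10

Atom tally by fragment:
  H2NCH2 → C:1 H:4 N:1
  CH(Cl) → C:1 H:1 Cl:1
  CH2 → C:1 H:2
  CH3 → C:1 H:3
Element totals:
  C: 4
  H: 10
  Cl: 1
  N: 1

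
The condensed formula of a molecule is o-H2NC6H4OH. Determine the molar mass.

Element totals:
  C: 6
  H: 7
  N: 1
  O: 1
Molecular formula: C6H7NO.
  M = 6(12.011) + 7(1.008) + 14.007 + 15.999
    = 72.066 + 7.056 + 14.007 + 15.999 = 109.128

109.13 g/mol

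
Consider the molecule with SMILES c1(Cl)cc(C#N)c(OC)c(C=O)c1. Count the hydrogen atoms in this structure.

6

Atom tally by fragment:
  benzene ring core → C:6 H:6
  (− 4 ring H displaced by substituents)
  + Cl → Cl:1
  + CN → C:1 N:1
  + OCH3 → C:1 H:3 O:1
  + CHO → C:1 H:1 O:1
Element totals:
  C: 9
  H: 6
  Cl: 1
  N: 1
  O: 2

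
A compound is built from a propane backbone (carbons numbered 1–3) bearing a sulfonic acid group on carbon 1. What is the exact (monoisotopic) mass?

Atom tally by fragment:
  HO3SCH2 → C:1 H:3 S:1 O:3
  CH2 → C:1 H:2
  CH3 → C:1 H:3
Element totals:
  C: 3
  H: 8
  O: 3
  S: 1
Molecular formula: C3H8O3S.
  M = 3(12.0) + 8(1.007825) + 3(15.994915) + 31.972071
    = 36.000000 + 8.062600 + 47.984745 + 31.972071 = 124.019416

124.0194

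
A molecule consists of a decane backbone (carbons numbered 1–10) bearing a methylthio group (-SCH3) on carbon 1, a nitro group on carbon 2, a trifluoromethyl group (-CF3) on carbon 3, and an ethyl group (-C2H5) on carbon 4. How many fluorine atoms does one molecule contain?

Atom tally by fragment:
  CH3SCH2 → C:2 H:5 S:1
  CH(NO2) → C:1 H:1 N:1 O:2
  CH(CF3) → C:2 H:1 F:3
  CH(C2H5) → C:3 H:6
  CH2 → C:1 H:2
  CH2 → C:1 H:2
  CH2 → C:1 H:2
  CH2 → C:1 H:2
  CH2 → C:1 H:2
  CH3 → C:1 H:3
Element totals:
  C: 14
  H: 26
  F: 3
  N: 1
  O: 2
  S: 1

3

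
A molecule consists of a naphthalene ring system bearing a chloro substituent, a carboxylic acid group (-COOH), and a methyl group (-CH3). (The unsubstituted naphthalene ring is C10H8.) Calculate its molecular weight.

220.65 g/mol

Atom tally by fragment:
  naphthalene ring system core → C:10 H:8
  (− 3 ring H displaced by substituents)
  + Cl → Cl:1
  + COOH → C:1 H:1 O:2
  + CH3 → C:1 H:3
Element totals:
  C: 12
  H: 9
  Cl: 1
  O: 2
Molecular formula: C12H9ClO2.
  M = 12(12.011) + 9(1.008) + 35.45 + 2(15.999)
    = 144.132 + 9.072 + 35.450 + 31.998 = 220.652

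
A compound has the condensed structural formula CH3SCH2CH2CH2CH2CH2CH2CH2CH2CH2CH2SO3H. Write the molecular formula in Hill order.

Atom tally by fragment:
  CH3SCH2 → C:2 H:5 S:1
  CH2 → C:1 H:2
  CH2 → C:1 H:2
  CH2 → C:1 H:2
  CH2 → C:1 H:2
  CH2 → C:1 H:2
  CH2 → C:1 H:2
  CH2 → C:1 H:2
  CH2 → C:1 H:2
  CH2SO3H → C:1 H:3 S:1 O:3
Element totals:
  C: 11
  H: 24
  O: 3
  S: 2

C11H24O3S2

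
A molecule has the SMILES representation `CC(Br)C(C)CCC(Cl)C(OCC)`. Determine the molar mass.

271.62 g/mol

Atom tally by fragment:
  CH3 → C:1 H:3
  CH(Br) → C:1 H:1 Br:1
  CH(CH3) → C:2 H:4
  CH2 → C:1 H:2
  CH2 → C:1 H:2
  CH(Cl) → C:1 H:1 Cl:1
  CH2OC2H5 → C:3 H:7 O:1
Element totals:
  C: 10
  H: 20
  Br: 1
  Cl: 1
  O: 1
Molecular formula: C10H20BrClO.
  M = 10(12.011) + 20(1.008) + 79.904 + 35.45 + 15.999
    = 120.110 + 20.160 + 79.904 + 35.450 + 15.999 = 271.623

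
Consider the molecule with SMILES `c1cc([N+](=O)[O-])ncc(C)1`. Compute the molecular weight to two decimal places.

138.13 g/mol

Atom tally by fragment:
  pyridine ring core → C:5 H:5 N:1
  (− 2 ring H displaced by substituents)
  + NO2 → N:1 O:2
  + CH3 → C:1 H:3
Element totals:
  C: 6
  H: 6
  N: 2
  O: 2
Molecular formula: C6H6N2O2.
  M = 6(12.011) + 6(1.008) + 2(14.007) + 2(15.999)
    = 72.066 + 6.048 + 28.014 + 31.998 = 138.126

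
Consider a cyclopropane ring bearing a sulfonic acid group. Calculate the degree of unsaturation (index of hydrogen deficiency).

Atom tally by fragment:
  cyclopropane ring core → C:3 H:6
  (− 1 ring H displaced by substituents)
  + SO3H → S:1 O:3 H:1
Element totals:
  C: 3
  H: 6
  O: 3
  S: 1
Molecular formula: C3H6O3S.
DoU = (2C + 2 + N − H − X) / 2 = (2·3 + 2 + 0 − 6 − 0) / 2 = 1.

1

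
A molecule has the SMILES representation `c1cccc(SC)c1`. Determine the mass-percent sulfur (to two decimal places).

25.81%

Atom tally by fragment:
  benzene ring core → C:6 H:6
  (− 1 ring H displaced by substituents)
  + SCH3 → C:1 H:3 S:1
Element totals:
  C: 7
  H: 8
  S: 1
Molecular formula: C7H8S.
Molar mass = 124.201 g/mol.
Mass from S: 1 × 32.06 = 32.060 g/mol.
%S = 32.060 / 124.201 × 100 = 25.81%.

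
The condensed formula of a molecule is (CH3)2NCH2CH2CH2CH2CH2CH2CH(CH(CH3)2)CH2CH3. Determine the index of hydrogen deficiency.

0

Element totals:
  C: 14
  H: 31
  N: 1
Molecular formula: C14H31N.
DoU = (2C + 2 + N − H − X) / 2 = (2·14 + 2 + 1 − 31 − 0) / 2 = 0.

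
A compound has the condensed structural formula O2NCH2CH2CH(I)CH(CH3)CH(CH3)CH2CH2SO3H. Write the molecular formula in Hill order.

Element totals:
  C: 9
  H: 18
  I: 1
  N: 1
  O: 5
  S: 1

C9H18INO5S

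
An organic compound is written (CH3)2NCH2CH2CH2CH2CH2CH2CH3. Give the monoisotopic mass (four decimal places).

143.1674

Atom tally by fragment:
  (CH3)2NCH2 → C:3 H:8 N:1
  CH2 → C:1 H:2
  CH2 → C:1 H:2
  CH2 → C:1 H:2
  CH2 → C:1 H:2
  CH2 → C:1 H:2
  CH3 → C:1 H:3
Element totals:
  C: 9
  H: 21
  N: 1
Molecular formula: C9H21N.
  M = 9(12.0) + 21(1.007825) + 14.003074
    = 108.000000 + 21.164325 + 14.003074 = 143.167399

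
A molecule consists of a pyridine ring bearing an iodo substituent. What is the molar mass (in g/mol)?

Atom tally by fragment:
  pyridine ring core → C:5 H:5 N:1
  (− 1 ring H displaced by substituents)
  + I → I:1
Element totals:
  C: 5
  H: 4
  I: 1
  N: 1
Molecular formula: C5H4IN.
  M = 5(12.011) + 4(1.008) + 126.904 + 14.007
    = 60.055 + 4.032 + 126.904 + 14.007 = 204.998

205.00 g/mol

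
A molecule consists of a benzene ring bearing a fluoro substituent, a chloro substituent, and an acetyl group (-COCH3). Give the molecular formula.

Atom tally by fragment:
  benzene ring core → C:6 H:6
  (− 3 ring H displaced by substituents)
  + F → F:1
  + Cl → Cl:1
  + COCH3 → C:2 H:3 O:1
Element totals:
  C: 8
  H: 6
  Cl: 1
  F: 1
  O: 1

C8H6ClFO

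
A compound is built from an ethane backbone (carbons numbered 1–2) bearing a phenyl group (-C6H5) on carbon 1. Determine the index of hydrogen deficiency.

4

Atom tally by fragment:
  C6H5CH2 → C:7 H:7
  CH3 → C:1 H:3
Element totals:
  C: 8
  H: 10
Molecular formula: C8H10.
DoU = (2C + 2 + N − H − X) / 2 = (2·8 + 2 + 0 − 10 − 0) / 2 = 4.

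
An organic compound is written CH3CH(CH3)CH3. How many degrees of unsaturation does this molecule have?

Atom tally by fragment:
  CH3 → C:1 H:3
  CH(CH3) → C:2 H:4
  CH3 → C:1 H:3
Element totals:
  C: 4
  H: 10
Molecular formula: C4H10.
DoU = (2C + 2 + N − H − X) / 2 = (2·4 + 2 + 0 − 10 − 0) / 2 = 0.

0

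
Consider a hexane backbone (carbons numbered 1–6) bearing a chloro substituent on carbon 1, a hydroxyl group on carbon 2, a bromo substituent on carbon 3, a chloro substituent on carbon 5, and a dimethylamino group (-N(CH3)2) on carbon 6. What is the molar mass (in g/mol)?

293.03 g/mol

Atom tally by fragment:
  ClCH2 → C:1 H:2 Cl:1
  CH(OH) → C:1 H:2 O:1
  CH(Br) → C:1 H:1 Br:1
  CH2 → C:1 H:2
  CH(Cl) → C:1 H:1 Cl:1
  CH2N(CH3)2 → C:3 H:8 N:1
Element totals:
  C: 8
  H: 16
  Br: 1
  Cl: 2
  N: 1
  O: 1
Molecular formula: C8H16BrCl2NO.
  M = 8(12.011) + 16(1.008) + 79.904 + 2(35.45) + 14.007 + 15.999
    = 96.088 + 16.128 + 79.904 + 70.900 + 14.007 + 15.999 = 293.026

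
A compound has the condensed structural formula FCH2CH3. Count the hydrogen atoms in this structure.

Atom tally by fragment:
  FCH2 → C:1 H:2 F:1
  CH3 → C:1 H:3
Element totals:
  C: 2
  H: 5
  F: 1

5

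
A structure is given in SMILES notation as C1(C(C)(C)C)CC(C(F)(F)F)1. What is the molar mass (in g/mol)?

Atom tally by fragment:
  cyclopropane ring core → C:3 H:6
  (− 2 ring H displaced by substituents)
  + C(CH3)3 → C:4 H:9
  + CF3 → C:1 F:3
Element totals:
  C: 8
  H: 13
  F: 3
Molecular formula: C8H13F3.
  M = 8(12.011) + 13(1.008) + 3(18.998)
    = 96.088 + 13.104 + 56.994 = 166.186

166.19 g/mol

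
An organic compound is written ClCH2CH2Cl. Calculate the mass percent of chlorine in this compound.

Atom tally by fragment:
  ClCH2 → C:1 H:2 Cl:1
  CH2Cl → C:1 H:2 Cl:1
Element totals:
  C: 2
  H: 4
  Cl: 2
Molecular formula: C2H4Cl2.
Molar mass = 98.954 g/mol.
Mass from Cl: 2 × 35.45 = 70.900 g/mol.
%Cl = 70.900 / 98.954 × 100 = 71.65%.

71.65%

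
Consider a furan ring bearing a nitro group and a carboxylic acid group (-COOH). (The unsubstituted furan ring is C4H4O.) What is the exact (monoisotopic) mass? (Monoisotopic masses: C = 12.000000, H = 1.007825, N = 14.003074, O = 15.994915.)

Atom tally by fragment:
  furan ring core → C:4 H:4 O:1
  (− 2 ring H displaced by substituents)
  + NO2 → N:1 O:2
  + COOH → C:1 H:1 O:2
Element totals:
  C: 5
  H: 3
  N: 1
  O: 5
Molecular formula: C5H3NO5.
  M = 5(12.0) + 3(1.007825) + 14.003074 + 5(15.994915)
    = 60.000000 + 3.023475 + 14.003074 + 79.974575 = 157.001124

157.0011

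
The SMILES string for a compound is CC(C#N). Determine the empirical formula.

C3H5N

Atom tally by fragment:
  CH3 → C:1 H:3
  CH2CN → C:2 H:2 N:1
Element totals:
  C: 3
  H: 5
  N: 1
Molecular formula: C3H5N.
gcd of subscripts (3, 5, 1) = 1, so the empirical formula equals the molecular formula.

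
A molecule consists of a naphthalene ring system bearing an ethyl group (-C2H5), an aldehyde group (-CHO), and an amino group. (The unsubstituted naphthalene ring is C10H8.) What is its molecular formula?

Atom tally by fragment:
  naphthalene ring system core → C:10 H:8
  (− 3 ring H displaced by substituents)
  + C2H5 → C:2 H:5
  + CHO → C:1 H:1 O:1
  + NH2 → N:1 H:2
Element totals:
  C: 13
  H: 13
  N: 1
  O: 1

C13H13NO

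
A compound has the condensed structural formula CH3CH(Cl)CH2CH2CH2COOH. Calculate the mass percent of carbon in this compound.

Atom tally by fragment:
  CH3 → C:1 H:3
  CH(Cl) → C:1 H:1 Cl:1
  CH2 → C:1 H:2
  CH2 → C:1 H:2
  CH2COOH → C:2 H:3 O:2
Element totals:
  C: 6
  H: 11
  Cl: 1
  O: 2
Molecular formula: C6H11ClO2.
Molar mass = 150.602 g/mol.
Mass from C: 6 × 12.011 = 72.066 g/mol.
%C = 72.066 / 150.602 × 100 = 47.85%.

47.85%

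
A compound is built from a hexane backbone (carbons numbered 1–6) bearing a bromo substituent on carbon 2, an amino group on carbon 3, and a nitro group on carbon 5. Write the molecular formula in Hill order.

C6H13BrN2O2

Atom tally by fragment:
  CH3 → C:1 H:3
  CH(Br) → C:1 H:1 Br:1
  CH(NH2) → C:1 H:3 N:1
  CH2 → C:1 H:2
  CH(NO2) → C:1 H:1 N:1 O:2
  CH3 → C:1 H:3
Element totals:
  C: 6
  H: 13
  Br: 1
  N: 2
  O: 2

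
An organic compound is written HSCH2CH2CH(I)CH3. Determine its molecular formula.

Atom tally by fragment:
  HSCH2 → C:1 H:3 S:1
  CH2 → C:1 H:2
  CH(I) → C:1 H:1 I:1
  CH3 → C:1 H:3
Element totals:
  C: 4
  H: 9
  I: 1
  S: 1

C4H9IS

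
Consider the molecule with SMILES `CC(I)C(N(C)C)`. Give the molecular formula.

C5H12IN

Atom tally by fragment:
  CH3 → C:1 H:3
  CH(I) → C:1 H:1 I:1
  CH2N(CH3)2 → C:3 H:8 N:1
Element totals:
  C: 5
  H: 12
  I: 1
  N: 1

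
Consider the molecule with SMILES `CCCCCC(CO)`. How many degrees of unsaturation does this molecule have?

Atom tally by fragment:
  CH3 → C:1 H:3
  CH2 → C:1 H:2
  CH2 → C:1 H:2
  CH2 → C:1 H:2
  CH2 → C:1 H:2
  CH2CH2OH → C:2 H:5 O:1
Element totals:
  C: 7
  H: 16
  O: 1
Molecular formula: C7H16O.
DoU = (2C + 2 + N − H − X) / 2 = (2·7 + 2 + 0 − 16 − 0) / 2 = 0.

0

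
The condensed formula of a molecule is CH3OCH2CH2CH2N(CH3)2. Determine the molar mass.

Atom tally by fragment:
  CH3OCH2 → C:2 H:5 O:1
  CH2 → C:1 H:2
  CH2N(CH3)2 → C:3 H:8 N:1
Element totals:
  C: 6
  H: 15
  N: 1
  O: 1
Molecular formula: C6H15NO.
  M = 6(12.011) + 15(1.008) + 14.007 + 15.999
    = 72.066 + 15.120 + 14.007 + 15.999 = 117.192

117.19 g/mol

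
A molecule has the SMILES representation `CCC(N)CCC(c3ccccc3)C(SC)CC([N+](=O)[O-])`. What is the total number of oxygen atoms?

2

Atom tally by fragment:
  CH3 → C:1 H:3
  CH2 → C:1 H:2
  CH(NH2) → C:1 H:3 N:1
  CH2 → C:1 H:2
  CH2 → C:1 H:2
  CH(C6H5) → C:7 H:6
  CH(SCH3) → C:2 H:4 S:1
  CH2 → C:1 H:2
  CH2NO2 → C:1 H:2 N:1 O:2
Element totals:
  C: 16
  H: 26
  N: 2
  O: 2
  S: 1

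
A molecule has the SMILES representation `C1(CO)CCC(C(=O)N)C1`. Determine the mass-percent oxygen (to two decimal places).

22.35%

Atom tally by fragment:
  cyclopentane ring core → C:5 H:10
  (− 2 ring H displaced by substituents)
  + CH2OH → C:1 H:3 O:1
  + CONH2 → C:1 H:2 O:1 N:1
Element totals:
  C: 7
  H: 13
  N: 1
  O: 2
Molecular formula: C7H13NO2.
Molar mass = 143.186 g/mol.
Mass from O: 2 × 15.999 = 31.998 g/mol.
%O = 31.998 / 143.186 × 100 = 22.35%.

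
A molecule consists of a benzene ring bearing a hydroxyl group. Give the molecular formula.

Atom tally by fragment:
  benzene ring core → C:6 H:6
  (− 1 ring H displaced by substituents)
  + OH → O:1 H:1
Element totals:
  C: 6
  H: 6
  O: 1

C6H6O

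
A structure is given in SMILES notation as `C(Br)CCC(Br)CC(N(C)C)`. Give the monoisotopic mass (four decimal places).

284.9728

Atom tally by fragment:
  BrCH2 → C:1 H:2 Br:1
  CH2 → C:1 H:2
  CH2 → C:1 H:2
  CH(Br) → C:1 H:1 Br:1
  CH2 → C:1 H:2
  CH2N(CH3)2 → C:3 H:8 N:1
Element totals:
  C: 8
  H: 17
  Br: 2
  N: 1
Molecular formula: C8H17Br2N.
  M = 8(12.0) + 17(1.007825) + 2(78.918338) + 14.003074
    = 96.000000 + 17.133025 + 157.836676 + 14.003074 = 284.972775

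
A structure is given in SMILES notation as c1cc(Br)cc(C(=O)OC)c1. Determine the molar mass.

Atom tally by fragment:
  benzene ring core → C:6 H:6
  (− 2 ring H displaced by substituents)
  + Br → Br:1
  + COOCH3 → C:2 H:3 O:2
Element totals:
  C: 8
  H: 7
  Br: 1
  O: 2
Molecular formula: C8H7BrO2.
  M = 8(12.011) + 7(1.008) + 79.904 + 2(15.999)
    = 96.088 + 7.056 + 79.904 + 31.998 = 215.046

215.05 g/mol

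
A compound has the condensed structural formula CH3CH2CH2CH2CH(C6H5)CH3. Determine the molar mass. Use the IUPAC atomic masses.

Atom tally by fragment:
  CH3 → C:1 H:3
  CH2 → C:1 H:2
  CH2 → C:1 H:2
  CH2 → C:1 H:2
  CH(C6H5) → C:7 H:6
  CH3 → C:1 H:3
Element totals:
  C: 12
  H: 18
Molecular formula: C12H18.
  M = 12(12.011) + 18(1.008)
    = 144.132 + 18.144 = 162.276

162.28 g/mol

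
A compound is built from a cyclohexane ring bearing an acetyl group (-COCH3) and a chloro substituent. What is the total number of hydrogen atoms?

Atom tally by fragment:
  cyclohexane ring core → C:6 H:12
  (− 2 ring H displaced by substituents)
  + COCH3 → C:2 H:3 O:1
  + Cl → Cl:1
Element totals:
  C: 8
  H: 13
  Cl: 1
  O: 1

13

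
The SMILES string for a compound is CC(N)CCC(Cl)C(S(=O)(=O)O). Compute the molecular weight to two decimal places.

Atom tally by fragment:
  CH3 → C:1 H:3
  CH(NH2) → C:1 H:3 N:1
  CH2 → C:1 H:2
  CH2 → C:1 H:2
  CH(Cl) → C:1 H:1 Cl:1
  CH2SO3H → C:1 H:3 S:1 O:3
Element totals:
  C: 6
  H: 14
  Cl: 1
  N: 1
  O: 3
  S: 1
Molecular formula: C6H14ClNO3S.
  M = 6(12.011) + 14(1.008) + 35.45 + 14.007 + 3(15.999) + 32.06
    = 72.066 + 14.112 + 35.450 + 14.007 + 47.997 + 32.060 = 215.692

215.69 g/mol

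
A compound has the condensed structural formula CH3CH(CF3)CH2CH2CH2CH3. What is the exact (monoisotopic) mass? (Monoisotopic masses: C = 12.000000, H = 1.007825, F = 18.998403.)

154.0969

Element totals:
  C: 7
  H: 13
  F: 3
Molecular formula: C7H13F3.
  M = 7(12.0) + 13(1.007825) + 3(18.998403)
    = 84.000000 + 13.101725 + 56.995209 = 154.096934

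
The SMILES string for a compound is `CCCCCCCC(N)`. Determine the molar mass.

Atom tally by fragment:
  CH3 → C:1 H:3
  CH2 → C:1 H:2
  CH2 → C:1 H:2
  CH2 → C:1 H:2
  CH2 → C:1 H:2
  CH2 → C:1 H:2
  CH2 → C:1 H:2
  CH2NH2 → C:1 H:4 N:1
Element totals:
  C: 8
  H: 19
  N: 1
Molecular formula: C8H19N.
  M = 8(12.011) + 19(1.008) + 14.007
    = 96.088 + 19.152 + 14.007 = 129.247

129.25 g/mol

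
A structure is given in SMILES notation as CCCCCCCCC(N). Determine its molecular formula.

C9H21N

Atom tally by fragment:
  CH3 → C:1 H:3
  CH2 → C:1 H:2
  CH2 → C:1 H:2
  CH2 → C:1 H:2
  CH2 → C:1 H:2
  CH2 → C:1 H:2
  CH2 → C:1 H:2
  CH2 → C:1 H:2
  CH2NH2 → C:1 H:4 N:1
Element totals:
  C: 9
  H: 21
  N: 1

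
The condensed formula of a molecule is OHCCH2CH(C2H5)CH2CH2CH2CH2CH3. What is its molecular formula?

C10H20O

Atom tally by fragment:
  OHCCH2 → C:2 H:3 O:1
  CH(C2H5) → C:3 H:6
  CH2 → C:1 H:2
  CH2 → C:1 H:2
  CH2 → C:1 H:2
  CH2 → C:1 H:2
  CH3 → C:1 H:3
Element totals:
  C: 10
  H: 20
  O: 1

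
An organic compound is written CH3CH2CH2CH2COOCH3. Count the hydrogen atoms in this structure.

12

Element totals:
  C: 6
  H: 12
  O: 2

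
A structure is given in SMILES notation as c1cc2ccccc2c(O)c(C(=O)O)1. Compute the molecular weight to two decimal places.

Atom tally by fragment:
  naphthalene ring system core → C:10 H:8
  (− 2 ring H displaced by substituents)
  + OH → O:1 H:1
  + COOH → C:1 H:1 O:2
Element totals:
  C: 11
  H: 8
  O: 3
Molecular formula: C11H8O3.
  M = 11(12.011) + 8(1.008) + 3(15.999)
    = 132.121 + 8.064 + 47.997 = 188.182

188.18 g/mol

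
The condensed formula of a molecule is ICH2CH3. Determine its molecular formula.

C2H5I

Atom tally by fragment:
  ICH2 → C:1 H:2 I:1
  CH3 → C:1 H:3
Element totals:
  C: 2
  H: 5
  I: 1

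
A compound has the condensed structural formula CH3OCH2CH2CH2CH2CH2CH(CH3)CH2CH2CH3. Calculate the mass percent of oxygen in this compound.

Element totals:
  C: 11
  H: 24
  O: 1
Molecular formula: C11H24O.
Molar mass = 172.312 g/mol.
Mass from O: 1 × 15.999 = 15.999 g/mol.
%O = 15.999 / 172.312 × 100 = 9.28%.

9.28%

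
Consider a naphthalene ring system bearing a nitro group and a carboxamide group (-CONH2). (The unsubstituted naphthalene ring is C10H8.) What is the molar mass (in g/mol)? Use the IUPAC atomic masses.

Atom tally by fragment:
  naphthalene ring system core → C:10 H:8
  (− 2 ring H displaced by substituents)
  + NO2 → N:1 O:2
  + CONH2 → C:1 H:2 O:1 N:1
Element totals:
  C: 11
  H: 8
  N: 2
  O: 3
Molecular formula: C11H8N2O3.
  M = 11(12.011) + 8(1.008) + 2(14.007) + 3(15.999)
    = 132.121 + 8.064 + 28.014 + 47.997 = 216.196

216.20 g/mol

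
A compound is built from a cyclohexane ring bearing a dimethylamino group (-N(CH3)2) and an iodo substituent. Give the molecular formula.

Atom tally by fragment:
  cyclohexane ring core → C:6 H:12
  (− 2 ring H displaced by substituents)
  + N(CH3)2 → N:1 C:2 H:6
  + I → I:1
Element totals:
  C: 8
  H: 16
  I: 1
  N: 1

C8H16IN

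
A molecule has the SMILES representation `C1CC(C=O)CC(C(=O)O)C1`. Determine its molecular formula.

C8H12O3

Atom tally by fragment:
  cyclohexane ring core → C:6 H:12
  (− 2 ring H displaced by substituents)
  + CHO → C:1 H:1 O:1
  + COOH → C:1 H:1 O:2
Element totals:
  C: 8
  H: 12
  O: 3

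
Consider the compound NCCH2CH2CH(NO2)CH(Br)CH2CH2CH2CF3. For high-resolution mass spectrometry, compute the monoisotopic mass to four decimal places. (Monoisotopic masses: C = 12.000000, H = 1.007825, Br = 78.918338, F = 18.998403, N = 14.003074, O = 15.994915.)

316.0034

Atom tally by fragment:
  NCCH2 → C:2 H:2 N:1
  CH2 → C:1 H:2
  CH(NO2) → C:1 H:1 N:1 O:2
  CH(Br) → C:1 H:1 Br:1
  CH2 → C:1 H:2
  CH2 → C:1 H:2
  CH2CF3 → C:2 H:2 F:3
Element totals:
  C: 9
  H: 12
  Br: 1
  F: 3
  N: 2
  O: 2
Molecular formula: C9H12BrF3N2O2.
  M = 9(12.0) + 12(1.007825) + 78.918338 + 3(18.998403) + 2(14.003074) + 2(15.994915)
    = 108.000000 + 12.093900 + 78.918338 + 56.995209 + 28.006148 + 31.989830 = 316.003425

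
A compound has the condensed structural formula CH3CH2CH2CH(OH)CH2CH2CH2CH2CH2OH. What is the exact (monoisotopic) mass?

Element totals:
  C: 9
  H: 20
  O: 2
Molecular formula: C9H20O2.
  M = 9(12.0) + 20(1.007825) + 2(15.994915)
    = 108.000000 + 20.156500 + 31.989830 = 160.146330

160.1463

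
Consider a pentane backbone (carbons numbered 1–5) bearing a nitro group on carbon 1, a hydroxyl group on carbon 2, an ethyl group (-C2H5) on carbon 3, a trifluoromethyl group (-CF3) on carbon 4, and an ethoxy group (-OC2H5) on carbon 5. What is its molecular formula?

C10H18F3NO4

Atom tally by fragment:
  O2NCH2 → C:1 H:2 N:1 O:2
  CH(OH) → C:1 H:2 O:1
  CH(C2H5) → C:3 H:6
  CH(CF3) → C:2 H:1 F:3
  CH2OC2H5 → C:3 H:7 O:1
Element totals:
  C: 10
  H: 18
  F: 3
  N: 1
  O: 4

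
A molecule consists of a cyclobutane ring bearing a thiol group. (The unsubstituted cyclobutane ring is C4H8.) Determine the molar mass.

88.17 g/mol

Atom tally by fragment:
  cyclobutane ring core → C:4 H:8
  (− 1 ring H displaced by substituents)
  + SH → S:1 H:1
Element totals:
  C: 4
  H: 8
  S: 1
Molecular formula: C4H8S.
  M = 4(12.011) + 8(1.008) + 32.06
    = 48.044 + 8.064 + 32.060 = 88.168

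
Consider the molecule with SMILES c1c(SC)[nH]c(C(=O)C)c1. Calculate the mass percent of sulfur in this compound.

Atom tally by fragment:
  pyrrole ring core → C:4 H:5 N:1
  (− 2 ring H displaced by substituents)
  + SCH3 → C:1 H:3 S:1
  + COCH3 → C:2 H:3 O:1
Element totals:
  C: 7
  H: 9
  N: 1
  O: 1
  S: 1
Molecular formula: C7H9NOS.
Molar mass = 155.215 g/mol.
Mass from S: 1 × 32.06 = 32.060 g/mol.
%S = 32.060 / 155.215 × 100 = 20.66%.

20.66%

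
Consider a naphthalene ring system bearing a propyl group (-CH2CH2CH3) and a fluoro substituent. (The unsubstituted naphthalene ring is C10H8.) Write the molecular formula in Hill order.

C13H13F

Atom tally by fragment:
  naphthalene ring system core → C:10 H:8
  (− 2 ring H displaced by substituents)
  + CH2CH2CH3 → C:3 H:7
  + F → F:1
Element totals:
  C: 13
  H: 13
  F: 1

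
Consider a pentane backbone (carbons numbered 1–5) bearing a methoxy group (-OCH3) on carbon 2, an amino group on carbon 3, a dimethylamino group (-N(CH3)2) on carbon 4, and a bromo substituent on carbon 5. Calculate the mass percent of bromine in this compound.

Atom tally by fragment:
  CH3 → C:1 H:3
  CH(OCH3) → C:2 H:4 O:1
  CH(NH2) → C:1 H:3 N:1
  CH(N(CH3)2) → C:3 H:7 N:1
  CH2Br → C:1 H:2 Br:1
Element totals:
  C: 8
  H: 19
  Br: 1
  N: 2
  O: 1
Molecular formula: C8H19BrN2O.
Molar mass = 239.157 g/mol.
Mass from Br: 1 × 79.904 = 79.904 g/mol.
%Br = 79.904 / 239.157 × 100 = 33.41%.

33.41%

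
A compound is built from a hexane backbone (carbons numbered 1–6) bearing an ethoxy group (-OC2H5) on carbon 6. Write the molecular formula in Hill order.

C8H18O

Atom tally by fragment:
  CH3 → C:1 H:3
  CH2 → C:1 H:2
  CH2 → C:1 H:2
  CH2 → C:1 H:2
  CH2 → C:1 H:2
  CH2OC2H5 → C:3 H:7 O:1
Element totals:
  C: 8
  H: 18
  O: 1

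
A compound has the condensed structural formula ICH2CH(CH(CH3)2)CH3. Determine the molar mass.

Atom tally by fragment:
  ICH2 → C:1 H:2 I:1
  CH(CH(CH3)2) → C:4 H:8
  CH3 → C:1 H:3
Element totals:
  C: 6
  H: 13
  I: 1
Molecular formula: C6H13I.
  M = 6(12.011) + 13(1.008) + 126.904
    = 72.066 + 13.104 + 126.904 = 212.074

212.07 g/mol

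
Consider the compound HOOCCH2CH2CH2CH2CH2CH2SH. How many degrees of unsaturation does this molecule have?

Element totals:
  C: 7
  H: 14
  O: 2
  S: 1
Molecular formula: C7H14O2S.
DoU = (2C + 2 + N − H − X) / 2 = (2·7 + 2 + 0 − 14 − 0) / 2 = 1.

1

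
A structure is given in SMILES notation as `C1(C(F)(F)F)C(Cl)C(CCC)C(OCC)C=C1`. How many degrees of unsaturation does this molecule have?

2

Atom tally by fragment:
  cyclohexene ring core → C:6 H:10
  (− 4 ring H displaced by substituents)
  + CF3 → C:1 F:3
  + Cl → Cl:1
  + CH2CH2CH3 → C:3 H:7
  + OC2H5 → C:2 H:5 O:1
Element totals:
  C: 12
  H: 18
  Cl: 1
  F: 3
  O: 1
Molecular formula: C12H18ClF3O.
DoU = (2C + 2 + N − H − X) / 2 = (2·12 + 2 + 0 − 18 − 4) / 2 = 2.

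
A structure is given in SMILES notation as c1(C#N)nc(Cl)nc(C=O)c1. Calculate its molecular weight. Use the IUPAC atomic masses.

Atom tally by fragment:
  pyrimidine ring core → C:4 H:4 N:2
  (− 3 ring H displaced by substituents)
  + CN → C:1 N:1
  + Cl → Cl:1
  + CHO → C:1 H:1 O:1
Element totals:
  C: 6
  H: 2
  Cl: 1
  N: 3
  O: 1
Molecular formula: C6H2ClN3O.
  M = 6(12.011) + 2(1.008) + 35.45 + 3(14.007) + 15.999
    = 72.066 + 2.016 + 35.450 + 42.021 + 15.999 = 167.552

167.55 g/mol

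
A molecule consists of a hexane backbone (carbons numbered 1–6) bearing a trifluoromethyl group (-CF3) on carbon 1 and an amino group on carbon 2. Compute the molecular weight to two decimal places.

Atom tally by fragment:
  F3CCH2 → C:2 H:2 F:3
  CH(NH2) → C:1 H:3 N:1
  CH2 → C:1 H:2
  CH2 → C:1 H:2
  CH2 → C:1 H:2
  CH3 → C:1 H:3
Element totals:
  C: 7
  H: 14
  F: 3
  N: 1
Molecular formula: C7H14F3N.
  M = 7(12.011) + 14(1.008) + 3(18.998) + 14.007
    = 84.077 + 14.112 + 56.994 + 14.007 = 169.190

169.19 g/mol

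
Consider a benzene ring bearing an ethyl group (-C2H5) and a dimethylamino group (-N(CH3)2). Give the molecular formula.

C10H15N

Atom tally by fragment:
  benzene ring core → C:6 H:6
  (− 2 ring H displaced by substituents)
  + C2H5 → C:2 H:5
  + N(CH3)2 → N:1 C:2 H:6
Element totals:
  C: 10
  H: 15
  N: 1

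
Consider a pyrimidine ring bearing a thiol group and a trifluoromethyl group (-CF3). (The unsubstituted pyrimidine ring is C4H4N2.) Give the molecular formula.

C5H3F3N2S

Atom tally by fragment:
  pyrimidine ring core → C:4 H:4 N:2
  (− 2 ring H displaced by substituents)
  + SH → S:1 H:1
  + CF3 → C:1 F:3
Element totals:
  C: 5
  H: 3
  F: 3
  N: 2
  S: 1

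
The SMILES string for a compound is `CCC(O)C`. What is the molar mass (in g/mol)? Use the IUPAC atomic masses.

74.12 g/mol

Atom tally by fragment:
  CH3 → C:1 H:3
  CH2 → C:1 H:2
  CH(OH) → C:1 H:2 O:1
  CH3 → C:1 H:3
Element totals:
  C: 4
  H: 10
  O: 1
Molecular formula: C4H10O.
  M = 4(12.011) + 10(1.008) + 15.999
    = 48.044 + 10.080 + 15.999 = 74.123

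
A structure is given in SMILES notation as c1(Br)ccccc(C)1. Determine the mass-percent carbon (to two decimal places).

49.16%

Atom tally by fragment:
  benzene ring core → C:6 H:6
  (− 2 ring H displaced by substituents)
  + Br → Br:1
  + CH3 → C:1 H:3
Element totals:
  C: 7
  H: 7
  Br: 1
Molecular formula: C7H7Br.
Molar mass = 171.037 g/mol.
Mass from C: 7 × 12.011 = 84.077 g/mol.
%C = 84.077 / 171.037 × 100 = 49.16%.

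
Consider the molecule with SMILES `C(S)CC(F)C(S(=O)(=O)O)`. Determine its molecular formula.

C4H9FO3S2

Atom tally by fragment:
  HSCH2 → C:1 H:3 S:1
  CH2 → C:1 H:2
  CH(F) → C:1 H:1 F:1
  CH2SO3H → C:1 H:3 S:1 O:3
Element totals:
  C: 4
  H: 9
  F: 1
  O: 3
  S: 2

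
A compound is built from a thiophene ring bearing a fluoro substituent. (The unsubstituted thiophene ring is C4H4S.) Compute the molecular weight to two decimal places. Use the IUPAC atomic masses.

102.13 g/mol

Atom tally by fragment:
  thiophene ring core → C:4 H:4 S:1
  (− 1 ring H displaced by substituents)
  + F → F:1
Element totals:
  C: 4
  H: 3
  F: 1
  S: 1
Molecular formula: C4H3FS.
  M = 4(12.011) + 3(1.008) + 18.998 + 32.06
    = 48.044 + 3.024 + 18.998 + 32.060 = 102.126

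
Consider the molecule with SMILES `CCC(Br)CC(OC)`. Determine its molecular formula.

C6H13BrO

Atom tally by fragment:
  CH3 → C:1 H:3
  CH2 → C:1 H:2
  CH(Br) → C:1 H:1 Br:1
  CH2 → C:1 H:2
  CH2OCH3 → C:2 H:5 O:1
Element totals:
  C: 6
  H: 13
  Br: 1
  O: 1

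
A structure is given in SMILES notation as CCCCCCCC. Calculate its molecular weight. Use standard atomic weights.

114.23 g/mol

Atom tally by fragment:
  CH3 → C:1 H:3
  CH2 → C:1 H:2
  CH2 → C:1 H:2
  CH2 → C:1 H:2
  CH2 → C:1 H:2
  CH2 → C:1 H:2
  CH2 → C:1 H:2
  CH3 → C:1 H:3
Element totals:
  C: 8
  H: 18
Molecular formula: C8H18.
  M = 8(12.011) + 18(1.008)
    = 96.088 + 18.144 = 114.232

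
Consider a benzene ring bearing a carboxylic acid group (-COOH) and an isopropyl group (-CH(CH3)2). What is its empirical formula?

C5H6O

Atom tally by fragment:
  benzene ring core → C:6 H:6
  (− 2 ring H displaced by substituents)
  + COOH → C:1 H:1 O:2
  + CH(CH3)2 → C:3 H:7
Element totals:
  C: 10
  H: 12
  O: 2
Molecular formula: C10H12O2.
gcd of subscripts = 2; dividing each by 2:
  C: 10/2 = 5
  H: 12/2 = 6
  O: 2/2 = 1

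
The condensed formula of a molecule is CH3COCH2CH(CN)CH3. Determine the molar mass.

Atom tally by fragment:
  CH3COCH2 → C:3 H:5 O:1
  CH(CN) → C:2 H:1 N:1
  CH3 → C:1 H:3
Element totals:
  C: 6
  H: 9
  N: 1
  O: 1
Molecular formula: C6H9NO.
  M = 6(12.011) + 9(1.008) + 14.007 + 15.999
    = 72.066 + 9.072 + 14.007 + 15.999 = 111.144

111.14 g/mol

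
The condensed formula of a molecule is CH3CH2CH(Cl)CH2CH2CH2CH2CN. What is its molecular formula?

Atom tally by fragment:
  CH3 → C:1 H:3
  CH2 → C:1 H:2
  CH(Cl) → C:1 H:1 Cl:1
  CH2 → C:1 H:2
  CH2 → C:1 H:2
  CH2 → C:1 H:2
  CH2CN → C:2 H:2 N:1
Element totals:
  C: 8
  H: 14
  Cl: 1
  N: 1

C8H14ClN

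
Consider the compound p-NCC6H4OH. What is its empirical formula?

C7H5NO

Atom tally by fragment:
  benzene ring core → C:6 H:6
  (− 2 ring H displaced by substituents)
  + CN → C:1 N:1
  + OH → O:1 H:1
Element totals:
  C: 7
  H: 5
  N: 1
  O: 1
Molecular formula: C7H5NO.
gcd of subscripts (7, 5, 1, 1) = 1, so the empirical formula equals the molecular formula.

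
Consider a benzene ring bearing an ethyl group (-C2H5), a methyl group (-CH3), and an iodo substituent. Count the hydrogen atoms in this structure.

Atom tally by fragment:
  benzene ring core → C:6 H:6
  (− 3 ring H displaced by substituents)
  + C2H5 → C:2 H:5
  + CH3 → C:1 H:3
  + I → I:1
Element totals:
  C: 9
  H: 11
  I: 1

11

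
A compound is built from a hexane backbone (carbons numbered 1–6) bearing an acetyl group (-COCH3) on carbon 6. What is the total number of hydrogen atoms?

Atom tally by fragment:
  CH3 → C:1 H:3
  CH2 → C:1 H:2
  CH2 → C:1 H:2
  CH2 → C:1 H:2
  CH2 → C:1 H:2
  CH2COCH3 → C:3 H:5 O:1
Element totals:
  C: 8
  H: 16
  O: 1

16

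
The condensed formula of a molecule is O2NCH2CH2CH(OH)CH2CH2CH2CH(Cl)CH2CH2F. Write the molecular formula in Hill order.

C9H17ClFNO3

Atom tally by fragment:
  O2NCH2 → C:1 H:2 N:1 O:2
  CH2 → C:1 H:2
  CH(OH) → C:1 H:2 O:1
  CH2 → C:1 H:2
  CH2 → C:1 H:2
  CH2 → C:1 H:2
  CH(Cl) → C:1 H:1 Cl:1
  CH2 → C:1 H:2
  CH2F → C:1 H:2 F:1
Element totals:
  C: 9
  H: 17
  Cl: 1
  F: 1
  N: 1
  O: 3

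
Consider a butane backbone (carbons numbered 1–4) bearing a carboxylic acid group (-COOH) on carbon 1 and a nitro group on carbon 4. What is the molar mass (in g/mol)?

147.13 g/mol

Atom tally by fragment:
  HOOCCH2 → C:2 H:3 O:2
  CH2 → C:1 H:2
  CH2 → C:1 H:2
  CH2NO2 → C:1 H:2 N:1 O:2
Element totals:
  C: 5
  H: 9
  N: 1
  O: 4
Molecular formula: C5H9NO4.
  M = 5(12.011) + 9(1.008) + 14.007 + 4(15.999)
    = 60.055 + 9.072 + 14.007 + 63.996 = 147.130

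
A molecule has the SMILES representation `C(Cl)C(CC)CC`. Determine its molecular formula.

Atom tally by fragment:
  ClCH2 → C:1 H:2 Cl:1
  CH(C2H5) → C:3 H:6
  CH2 → C:1 H:2
  CH3 → C:1 H:3
Element totals:
  C: 6
  H: 13
  Cl: 1

C6H13Cl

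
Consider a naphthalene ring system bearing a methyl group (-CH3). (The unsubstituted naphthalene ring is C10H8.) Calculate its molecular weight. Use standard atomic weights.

142.20 g/mol

Atom tally by fragment:
  naphthalene ring system core → C:10 H:8
  (− 1 ring H displaced by substituents)
  + CH3 → C:1 H:3
Element totals:
  C: 11
  H: 10
Molecular formula: C11H10.
  M = 11(12.011) + 10(1.008)
    = 132.121 + 10.080 = 142.201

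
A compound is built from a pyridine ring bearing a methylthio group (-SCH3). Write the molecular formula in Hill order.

C6H7NS

Atom tally by fragment:
  pyridine ring core → C:5 H:5 N:1
  (− 1 ring H displaced by substituents)
  + SCH3 → C:1 H:3 S:1
Element totals:
  C: 6
  H: 7
  N: 1
  S: 1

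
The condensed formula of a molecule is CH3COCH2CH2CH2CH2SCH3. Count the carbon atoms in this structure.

Element totals:
  C: 7
  H: 14
  O: 1
  S: 1

7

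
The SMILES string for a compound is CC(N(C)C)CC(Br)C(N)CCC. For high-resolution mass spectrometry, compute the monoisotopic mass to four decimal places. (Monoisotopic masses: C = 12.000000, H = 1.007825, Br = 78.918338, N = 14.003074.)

Atom tally by fragment:
  CH3 → C:1 H:3
  CH(N(CH3)2) → C:3 H:7 N:1
  CH2 → C:1 H:2
  CH(Br) → C:1 H:1 Br:1
  CH(NH2) → C:1 H:3 N:1
  CH2 → C:1 H:2
  CH2 → C:1 H:2
  CH3 → C:1 H:3
Element totals:
  C: 10
  H: 23
  Br: 1
  N: 2
Molecular formula: C10H23BrN2.
  M = 10(12.0) + 23(1.007825) + 78.918338 + 2(14.003074)
    = 120.000000 + 23.179975 + 78.918338 + 28.006148 = 250.104461

250.1045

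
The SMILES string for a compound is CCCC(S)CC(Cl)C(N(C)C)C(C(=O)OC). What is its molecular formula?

Atom tally by fragment:
  CH3 → C:1 H:3
  CH2 → C:1 H:2
  CH2 → C:1 H:2
  CH(SH) → C:1 H:2 S:1
  CH2 → C:1 H:2
  CH(Cl) → C:1 H:1 Cl:1
  CH(N(CH3)2) → C:3 H:7 N:1
  CH2COOCH3 → C:3 H:5 O:2
Element totals:
  C: 12
  H: 24
  Cl: 1
  N: 1
  O: 2
  S: 1

C12H24ClNO2S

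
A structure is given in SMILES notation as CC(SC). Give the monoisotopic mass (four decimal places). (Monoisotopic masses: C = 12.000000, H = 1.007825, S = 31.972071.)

Atom tally by fragment:
  CH3 → C:1 H:3
  CH2SCH3 → C:2 H:5 S:1
Element totals:
  C: 3
  H: 8
  S: 1
Molecular formula: C3H8S.
  M = 3(12.0) + 8(1.007825) + 31.972071
    = 36.000000 + 8.062600 + 31.972071 = 76.034671

76.0347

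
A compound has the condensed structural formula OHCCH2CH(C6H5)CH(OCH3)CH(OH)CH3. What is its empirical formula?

Atom tally by fragment:
  OHCCH2 → C:2 H:3 O:1
  CH(C6H5) → C:7 H:6
  CH(OCH3) → C:2 H:4 O:1
  CH(OH) → C:1 H:2 O:1
  CH3 → C:1 H:3
Element totals:
  C: 13
  H: 18
  O: 3
Molecular formula: C13H18O3.
gcd of subscripts (13, 18, 3) = 1, so the empirical formula equals the molecular formula.

C13H18O3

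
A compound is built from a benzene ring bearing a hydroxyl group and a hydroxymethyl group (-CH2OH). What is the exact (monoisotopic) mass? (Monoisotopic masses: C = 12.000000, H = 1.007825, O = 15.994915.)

Atom tally by fragment:
  benzene ring core → C:6 H:6
  (− 2 ring H displaced by substituents)
  + OH → O:1 H:1
  + CH2OH → C:1 H:3 O:1
Element totals:
  C: 7
  H: 8
  O: 2
Molecular formula: C7H8O2.
  M = 7(12.0) + 8(1.007825) + 2(15.994915)
    = 84.000000 + 8.062600 + 31.989830 = 124.052430

124.0524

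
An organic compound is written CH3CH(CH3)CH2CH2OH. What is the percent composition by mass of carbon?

Element totals:
  C: 5
  H: 12
  O: 1
Molecular formula: C5H12O.
Molar mass = 88.150 g/mol.
Mass from C: 5 × 12.011 = 60.055 g/mol.
%C = 60.055 / 88.150 × 100 = 68.13%.

68.13%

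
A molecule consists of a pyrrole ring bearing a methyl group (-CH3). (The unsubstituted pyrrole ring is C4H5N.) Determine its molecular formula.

Atom tally by fragment:
  pyrrole ring core → C:4 H:5 N:1
  (− 1 ring H displaced by substituents)
  + CH3 → C:1 H:3
Element totals:
  C: 5
  H: 7
  N: 1

C5H7N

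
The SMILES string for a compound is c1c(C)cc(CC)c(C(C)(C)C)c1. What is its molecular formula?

Atom tally by fragment:
  benzene ring core → C:6 H:6
  (− 3 ring H displaced by substituents)
  + CH3 → C:1 H:3
  + C2H5 → C:2 H:5
  + C(CH3)3 → C:4 H:9
Element totals:
  C: 13
  H: 20

C13H20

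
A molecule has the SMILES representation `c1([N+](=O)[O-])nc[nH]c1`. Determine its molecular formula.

Atom tally by fragment:
  imidazole ring core → C:3 H:4 N:2
  (− 1 ring H displaced by substituents)
  + NO2 → N:1 O:2
Element totals:
  C: 3
  H: 3
  N: 3
  O: 2

C3H3N3O2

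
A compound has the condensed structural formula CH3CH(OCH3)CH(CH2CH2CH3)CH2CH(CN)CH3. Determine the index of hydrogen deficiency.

Atom tally by fragment:
  CH3 → C:1 H:3
  CH(OCH3) → C:2 H:4 O:1
  CH(CH2CH2CH3) → C:4 H:8
  CH2 → C:1 H:2
  CH(CN) → C:2 H:1 N:1
  CH3 → C:1 H:3
Element totals:
  C: 11
  H: 21
  N: 1
  O: 1
Molecular formula: C11H21NO.
DoU = (2C + 2 + N − H − X) / 2 = (2·11 + 2 + 1 − 21 − 0) / 2 = 2.

2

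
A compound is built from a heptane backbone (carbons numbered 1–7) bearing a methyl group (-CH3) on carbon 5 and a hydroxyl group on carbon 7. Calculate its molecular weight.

Atom tally by fragment:
  CH3 → C:1 H:3
  CH2 → C:1 H:2
  CH2 → C:1 H:2
  CH2 → C:1 H:2
  CH(CH3) → C:2 H:4
  CH2 → C:1 H:2
  CH2OH → C:1 H:3 O:1
Element totals:
  C: 8
  H: 18
  O: 1
Molecular formula: C8H18O.
  M = 8(12.011) + 18(1.008) + 15.999
    = 96.088 + 18.144 + 15.999 = 130.231

130.23 g/mol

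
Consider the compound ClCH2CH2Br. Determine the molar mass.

143.41 g/mol

Atom tally by fragment:
  ClCH2 → C:1 H:2 Cl:1
  CH2Br → C:1 H:2 Br:1
Element totals:
  C: 2
  H: 4
  Br: 1
  Cl: 1
Molecular formula: C2H4BrCl.
  M = 2(12.011) + 4(1.008) + 79.904 + 35.45
    = 24.022 + 4.032 + 79.904 + 35.450 = 143.408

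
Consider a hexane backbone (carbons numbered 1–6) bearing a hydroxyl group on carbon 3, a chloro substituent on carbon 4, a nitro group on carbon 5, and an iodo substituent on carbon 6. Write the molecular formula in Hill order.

Atom tally by fragment:
  CH3 → C:1 H:3
  CH2 → C:1 H:2
  CH(OH) → C:1 H:2 O:1
  CH(Cl) → C:1 H:1 Cl:1
  CH(NO2) → C:1 H:1 N:1 O:2
  CH2I → C:1 H:2 I:1
Element totals:
  C: 6
  H: 11
  Cl: 1
  I: 1
  N: 1
  O: 3

C6H11ClINO3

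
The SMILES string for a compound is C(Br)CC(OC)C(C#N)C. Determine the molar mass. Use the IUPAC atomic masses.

Atom tally by fragment:
  BrCH2 → C:1 H:2 Br:1
  CH2 → C:1 H:2
  CH(OCH3) → C:2 H:4 O:1
  CH(CN) → C:2 H:1 N:1
  CH3 → C:1 H:3
Element totals:
  C: 7
  H: 12
  Br: 1
  N: 1
  O: 1
Molecular formula: C7H12BrNO.
  M = 7(12.011) + 12(1.008) + 79.904 + 14.007 + 15.999
    = 84.077 + 12.096 + 79.904 + 14.007 + 15.999 = 206.083

206.08 g/mol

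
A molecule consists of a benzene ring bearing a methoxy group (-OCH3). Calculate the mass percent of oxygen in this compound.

Atom tally by fragment:
  benzene ring core → C:6 H:6
  (− 1 ring H displaced by substituents)
  + OCH3 → C:1 H:3 O:1
Element totals:
  C: 7
  H: 8
  O: 1
Molecular formula: C7H8O.
Molar mass = 108.140 g/mol.
Mass from O: 1 × 15.999 = 15.999 g/mol.
%O = 15.999 / 108.140 × 100 = 14.79%.

14.79%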